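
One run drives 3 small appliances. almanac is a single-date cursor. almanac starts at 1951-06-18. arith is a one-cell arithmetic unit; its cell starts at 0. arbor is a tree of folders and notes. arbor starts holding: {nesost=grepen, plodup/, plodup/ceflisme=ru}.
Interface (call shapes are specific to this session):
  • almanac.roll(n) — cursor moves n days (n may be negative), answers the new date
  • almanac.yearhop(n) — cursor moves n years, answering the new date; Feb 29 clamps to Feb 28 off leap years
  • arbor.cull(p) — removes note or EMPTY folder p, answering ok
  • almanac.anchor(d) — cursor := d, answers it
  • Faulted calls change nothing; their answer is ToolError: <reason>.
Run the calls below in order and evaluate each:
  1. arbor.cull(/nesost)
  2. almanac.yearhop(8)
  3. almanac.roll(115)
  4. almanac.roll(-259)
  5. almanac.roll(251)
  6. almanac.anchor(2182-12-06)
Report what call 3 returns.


Answer: 1959-10-11

Derivation:
% arbor.cull(p→/nesost) -> ok
% almanac.yearhop(n→8) -> 1959-06-18
% almanac.roll(n→115) -> 1959-10-11
% almanac.roll(n→-259) -> 1959-01-25
% almanac.roll(n→251) -> 1959-10-03
% almanac.anchor(d→2182-12-06) -> 2182-12-06


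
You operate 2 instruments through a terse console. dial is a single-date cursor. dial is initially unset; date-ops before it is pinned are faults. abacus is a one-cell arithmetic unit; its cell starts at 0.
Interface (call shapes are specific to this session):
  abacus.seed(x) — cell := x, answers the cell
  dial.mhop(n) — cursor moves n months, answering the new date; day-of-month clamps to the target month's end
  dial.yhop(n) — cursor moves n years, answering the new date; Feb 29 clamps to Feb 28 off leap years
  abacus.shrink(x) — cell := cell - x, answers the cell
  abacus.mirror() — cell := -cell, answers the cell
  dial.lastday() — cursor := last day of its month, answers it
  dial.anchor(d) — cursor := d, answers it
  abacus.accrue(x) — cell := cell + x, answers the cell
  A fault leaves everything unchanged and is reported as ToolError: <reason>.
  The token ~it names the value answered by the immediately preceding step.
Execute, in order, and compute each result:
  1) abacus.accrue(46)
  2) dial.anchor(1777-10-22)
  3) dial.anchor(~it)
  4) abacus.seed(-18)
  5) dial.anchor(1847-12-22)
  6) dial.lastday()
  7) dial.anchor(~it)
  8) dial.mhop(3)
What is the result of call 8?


→ accrue(x→46)
← 46
→ anchor(d→1777-10-22)
← 1777-10-22
→ anchor(d→~it)
← 1777-10-22
→ seed(x→-18)
← -18
→ anchor(d→1847-12-22)
← 1847-12-22
→ lastday()
← 1847-12-31
→ anchor(d→~it)
← 1847-12-31
→ mhop(n→3)
← 1848-03-31

Answer: 1848-03-31


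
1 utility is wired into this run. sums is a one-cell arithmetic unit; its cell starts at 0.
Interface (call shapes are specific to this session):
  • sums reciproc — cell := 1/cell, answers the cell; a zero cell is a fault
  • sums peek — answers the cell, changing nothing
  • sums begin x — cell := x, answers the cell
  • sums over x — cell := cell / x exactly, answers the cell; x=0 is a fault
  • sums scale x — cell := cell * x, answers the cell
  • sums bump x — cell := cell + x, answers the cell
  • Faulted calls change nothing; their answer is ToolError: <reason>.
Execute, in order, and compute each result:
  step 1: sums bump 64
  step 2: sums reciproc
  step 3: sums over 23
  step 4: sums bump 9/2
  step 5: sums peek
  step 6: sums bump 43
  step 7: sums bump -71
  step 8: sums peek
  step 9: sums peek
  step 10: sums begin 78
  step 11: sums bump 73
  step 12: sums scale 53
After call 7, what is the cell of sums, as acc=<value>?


Answer: acc=-34591/1472

Derivation:
Now I run sums bump with x: 64, which returns 64.
Now I run sums reciproc, — result: 1/64.
Next I call sums over with x: 23, yielding 1/1472.
I run sums bump with x: 9/2, and get 6625/1472.
Then sums peek(), — result: 6625/1472.
Invoking sums bump with x: 43, and get 69921/1472.
Next I call sums bump with x: -71, which returns -34591/1472.
Next I call sums peek(), which returns -34591/1472.
I call sums peek(), giving -34591/1472.
I try sums begin with x: 78, which returns 78.
I try sums bump with x: 73, → 151.
I use sums scale with x: 53, and see 8003.


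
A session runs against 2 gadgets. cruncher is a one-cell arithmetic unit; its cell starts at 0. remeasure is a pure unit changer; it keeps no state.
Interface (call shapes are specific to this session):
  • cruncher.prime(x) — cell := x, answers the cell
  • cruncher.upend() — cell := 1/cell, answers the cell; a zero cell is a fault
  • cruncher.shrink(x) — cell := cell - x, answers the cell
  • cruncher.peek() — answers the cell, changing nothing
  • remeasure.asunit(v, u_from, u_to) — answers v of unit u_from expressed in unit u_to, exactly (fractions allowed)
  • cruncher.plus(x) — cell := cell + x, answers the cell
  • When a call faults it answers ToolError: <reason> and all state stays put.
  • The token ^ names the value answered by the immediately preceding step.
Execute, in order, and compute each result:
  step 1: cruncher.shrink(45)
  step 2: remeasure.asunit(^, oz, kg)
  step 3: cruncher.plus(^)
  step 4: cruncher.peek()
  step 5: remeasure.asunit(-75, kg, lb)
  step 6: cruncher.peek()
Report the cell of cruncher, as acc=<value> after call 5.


>> cruncher.shrink(x: 45)
<< -45
>> remeasure.asunit(v: ^, u_from: oz, u_to: kg)
<< -408233133/320000000
>> cruncher.plus(x: ^)
<< -14808233133/320000000
>> cruncher.peek()
<< -14808233133/320000000
>> remeasure.asunit(v: -75, u_from: kg, u_to: lb)
<< -7500000000/45359237
>> cruncher.peek()
<< -14808233133/320000000

Answer: acc=-14808233133/320000000


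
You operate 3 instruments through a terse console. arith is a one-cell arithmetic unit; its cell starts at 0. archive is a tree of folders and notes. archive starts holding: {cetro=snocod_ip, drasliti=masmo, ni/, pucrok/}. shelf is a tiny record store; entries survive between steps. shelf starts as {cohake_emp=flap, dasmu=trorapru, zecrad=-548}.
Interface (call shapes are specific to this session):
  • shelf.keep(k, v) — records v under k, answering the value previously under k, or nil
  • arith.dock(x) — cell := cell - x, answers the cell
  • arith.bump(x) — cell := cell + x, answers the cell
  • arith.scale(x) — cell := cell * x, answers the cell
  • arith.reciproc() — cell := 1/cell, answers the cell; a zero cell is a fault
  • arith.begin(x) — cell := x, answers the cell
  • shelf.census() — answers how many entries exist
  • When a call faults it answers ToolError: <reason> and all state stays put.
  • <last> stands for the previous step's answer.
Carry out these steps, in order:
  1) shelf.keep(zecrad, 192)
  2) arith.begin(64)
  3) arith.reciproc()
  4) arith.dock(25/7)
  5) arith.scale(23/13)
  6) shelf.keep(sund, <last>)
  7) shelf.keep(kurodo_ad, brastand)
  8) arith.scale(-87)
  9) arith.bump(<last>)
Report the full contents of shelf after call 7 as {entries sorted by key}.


> keep zecrad 192
= -548
> begin 64
= 64
> reciproc
= 1/64
> dock 25/7
= -1593/448
> scale 23/13
= -36639/5824
> keep sund <last>
= nil
> keep kurodo_ad brastand
= nil
> scale -87
= 3187593/5824
> bump <last>
= 3187593/2912

Answer: {cohake_emp=flap, dasmu=trorapru, kurodo_ad=brastand, sund=-36639/5824, zecrad=192}


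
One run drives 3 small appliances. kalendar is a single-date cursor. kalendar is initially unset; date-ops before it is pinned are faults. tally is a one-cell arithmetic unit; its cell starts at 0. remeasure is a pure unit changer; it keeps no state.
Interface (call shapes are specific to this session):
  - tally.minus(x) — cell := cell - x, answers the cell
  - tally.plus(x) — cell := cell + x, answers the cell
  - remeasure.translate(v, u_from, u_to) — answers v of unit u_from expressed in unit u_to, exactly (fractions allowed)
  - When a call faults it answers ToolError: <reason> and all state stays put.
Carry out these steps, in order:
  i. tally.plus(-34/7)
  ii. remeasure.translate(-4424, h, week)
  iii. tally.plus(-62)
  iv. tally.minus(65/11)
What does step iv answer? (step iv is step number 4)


;; 1. plus(x→-34/7) == -34/7
;; 2. translate(v→-4424, u_from→h, u_to→week) == -79/3
;; 3. plus(x→-62) == -468/7
;; 4. minus(x→65/11) == -5603/77

Answer: -5603/77


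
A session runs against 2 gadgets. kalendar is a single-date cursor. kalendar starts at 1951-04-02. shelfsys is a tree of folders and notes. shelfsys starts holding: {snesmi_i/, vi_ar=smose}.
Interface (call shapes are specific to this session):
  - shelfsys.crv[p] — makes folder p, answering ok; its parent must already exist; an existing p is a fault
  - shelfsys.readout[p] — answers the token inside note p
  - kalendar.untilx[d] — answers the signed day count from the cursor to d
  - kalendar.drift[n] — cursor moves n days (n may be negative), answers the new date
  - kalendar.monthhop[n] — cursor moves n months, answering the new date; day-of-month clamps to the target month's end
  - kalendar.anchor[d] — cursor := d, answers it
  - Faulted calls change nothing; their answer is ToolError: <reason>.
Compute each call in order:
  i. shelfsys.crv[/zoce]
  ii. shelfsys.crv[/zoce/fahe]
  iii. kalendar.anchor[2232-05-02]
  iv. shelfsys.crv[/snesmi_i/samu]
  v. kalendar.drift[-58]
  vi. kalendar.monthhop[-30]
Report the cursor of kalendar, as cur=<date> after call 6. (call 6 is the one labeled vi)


Answer: cur=2229-09-05

Derivation:
;; 1. shelfsys.crv(p='/zoce') ~> ok
;; 2. shelfsys.crv(p='/zoce/fahe') ~> ok
;; 3. kalendar.anchor(d='2232-05-02') ~> 2232-05-02
;; 4. shelfsys.crv(p='/snesmi_i/samu') ~> ok
;; 5. kalendar.drift(n='-58') ~> 2232-03-05
;; 6. kalendar.monthhop(n='-30') ~> 2229-09-05


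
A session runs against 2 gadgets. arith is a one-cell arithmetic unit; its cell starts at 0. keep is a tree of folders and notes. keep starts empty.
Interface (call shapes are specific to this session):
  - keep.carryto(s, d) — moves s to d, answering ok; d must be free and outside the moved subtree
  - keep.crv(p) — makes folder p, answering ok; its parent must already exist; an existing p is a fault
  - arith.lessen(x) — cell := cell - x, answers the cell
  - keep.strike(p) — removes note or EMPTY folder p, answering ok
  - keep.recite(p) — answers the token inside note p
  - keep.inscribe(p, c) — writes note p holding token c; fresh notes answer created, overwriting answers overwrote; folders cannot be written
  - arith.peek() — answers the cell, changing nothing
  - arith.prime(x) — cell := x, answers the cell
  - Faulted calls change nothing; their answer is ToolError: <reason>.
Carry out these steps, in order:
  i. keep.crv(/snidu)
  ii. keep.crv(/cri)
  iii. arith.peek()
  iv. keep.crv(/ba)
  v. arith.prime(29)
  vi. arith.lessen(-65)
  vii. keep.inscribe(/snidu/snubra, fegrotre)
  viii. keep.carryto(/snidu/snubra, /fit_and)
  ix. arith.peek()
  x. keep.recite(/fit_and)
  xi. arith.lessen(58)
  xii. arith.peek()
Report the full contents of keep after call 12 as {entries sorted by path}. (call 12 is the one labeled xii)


;; keep.crv(p→/snidu) == ok
;; keep.crv(p→/cri) == ok
;; arith.peek() == 0
;; keep.crv(p→/ba) == ok
;; arith.prime(x→29) == 29
;; arith.lessen(x→-65) == 94
;; keep.inscribe(p→/snidu/snubra, c→fegrotre) == created
;; keep.carryto(s→/snidu/snubra, d→/fit_and) == ok
;; arith.peek() == 94
;; keep.recite(p→/fit_and) == fegrotre
;; arith.lessen(x→58) == 36
;; arith.peek() == 36

Answer: {ba/, cri/, fit_and=fegrotre, snidu/}


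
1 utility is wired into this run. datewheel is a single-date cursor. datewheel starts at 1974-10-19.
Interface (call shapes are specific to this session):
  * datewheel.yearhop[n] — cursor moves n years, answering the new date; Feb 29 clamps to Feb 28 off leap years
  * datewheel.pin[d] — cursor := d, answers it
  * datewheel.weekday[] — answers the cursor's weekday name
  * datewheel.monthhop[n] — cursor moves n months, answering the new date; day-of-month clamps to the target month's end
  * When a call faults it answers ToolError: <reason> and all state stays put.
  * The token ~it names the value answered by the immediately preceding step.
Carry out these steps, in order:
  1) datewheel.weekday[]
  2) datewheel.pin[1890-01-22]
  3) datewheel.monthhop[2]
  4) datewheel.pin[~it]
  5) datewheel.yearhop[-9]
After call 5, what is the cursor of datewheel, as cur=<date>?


Answer: cur=1881-03-22

Derivation:
// datewheel.weekday() => Saturday
// datewheel.pin(d: 1890-01-22) => 1890-01-22
// datewheel.monthhop(n: 2) => 1890-03-22
// datewheel.pin(d: ~it) => 1890-03-22
// datewheel.yearhop(n: -9) => 1881-03-22


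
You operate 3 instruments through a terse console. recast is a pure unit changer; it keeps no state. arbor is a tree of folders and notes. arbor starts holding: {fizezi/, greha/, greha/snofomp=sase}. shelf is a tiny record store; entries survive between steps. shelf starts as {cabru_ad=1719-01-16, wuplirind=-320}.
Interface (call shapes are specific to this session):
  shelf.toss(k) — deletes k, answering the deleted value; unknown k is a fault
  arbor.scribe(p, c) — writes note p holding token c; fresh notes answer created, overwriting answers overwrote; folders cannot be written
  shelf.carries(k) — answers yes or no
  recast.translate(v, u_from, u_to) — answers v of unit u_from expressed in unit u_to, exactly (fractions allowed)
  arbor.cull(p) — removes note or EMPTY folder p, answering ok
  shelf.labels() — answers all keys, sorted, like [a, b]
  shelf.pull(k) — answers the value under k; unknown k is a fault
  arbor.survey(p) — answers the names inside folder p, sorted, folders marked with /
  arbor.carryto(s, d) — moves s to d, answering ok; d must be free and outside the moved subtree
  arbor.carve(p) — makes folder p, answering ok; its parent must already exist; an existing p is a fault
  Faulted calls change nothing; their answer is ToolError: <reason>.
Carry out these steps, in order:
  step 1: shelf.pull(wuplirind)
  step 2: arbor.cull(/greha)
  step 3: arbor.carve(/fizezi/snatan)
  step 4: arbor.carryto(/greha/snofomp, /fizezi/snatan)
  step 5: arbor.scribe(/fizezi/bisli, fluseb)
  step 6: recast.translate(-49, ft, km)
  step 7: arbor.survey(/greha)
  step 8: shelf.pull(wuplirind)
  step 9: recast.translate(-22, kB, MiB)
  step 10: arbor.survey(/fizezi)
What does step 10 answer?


Answer: [bisli, snatan/]

Derivation:
% shelf.pull k→wuplirind
  -320
% arbor.cull p→/greha
  ToolError: not empty
% arbor.carve p→/fizezi/snatan
  ok
% arbor.carryto s→/greha/snofomp d→/fizezi/snatan
  ToolError: exists
% arbor.scribe p→/fizezi/bisli c→fluseb
  created
% recast.translate v→-49 u_from→ft u_to→km
  -18669/1250000
% arbor.survey p→/greha
  [snofomp]
% shelf.pull k→wuplirind
  -320
% recast.translate v→-22 u_from→kB u_to→MiB
  -1375/65536
% arbor.survey p→/fizezi
  [bisli, snatan/]


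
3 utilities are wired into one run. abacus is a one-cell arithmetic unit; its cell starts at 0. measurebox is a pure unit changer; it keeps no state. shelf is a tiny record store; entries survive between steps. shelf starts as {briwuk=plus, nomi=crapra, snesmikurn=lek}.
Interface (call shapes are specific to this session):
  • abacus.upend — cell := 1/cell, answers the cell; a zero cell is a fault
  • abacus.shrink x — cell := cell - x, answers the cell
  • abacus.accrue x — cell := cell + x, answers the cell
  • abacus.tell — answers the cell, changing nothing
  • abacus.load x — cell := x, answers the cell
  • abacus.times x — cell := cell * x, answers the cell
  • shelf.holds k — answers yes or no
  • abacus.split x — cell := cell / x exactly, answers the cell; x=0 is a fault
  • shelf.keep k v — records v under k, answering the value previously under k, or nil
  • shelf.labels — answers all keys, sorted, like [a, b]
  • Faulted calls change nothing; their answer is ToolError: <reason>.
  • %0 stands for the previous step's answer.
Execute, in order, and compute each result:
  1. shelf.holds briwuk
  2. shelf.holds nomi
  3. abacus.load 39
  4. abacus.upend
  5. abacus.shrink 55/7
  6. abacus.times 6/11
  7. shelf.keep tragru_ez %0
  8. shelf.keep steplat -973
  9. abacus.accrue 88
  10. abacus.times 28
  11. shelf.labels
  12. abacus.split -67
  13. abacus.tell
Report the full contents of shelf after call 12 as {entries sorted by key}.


Answer: {briwuk=plus, nomi=crapra, snesmikurn=lek, steplat=-973, tragru_ez=-4276/1001}

Derivation:
I try shelf.holds using k='briwuk', — result: yes.
Using shelf.holds using k='nomi', — result: yes.
I invoke abacus.load using x='39', giving 39.
I call abacus.upend, and observe 1/39.
Invoking abacus.shrink using x='55/7', which returns -2138/273.
Then abacus.times using x='6/11', which returns -4276/1001.
Invoking shelf.keep using k='tragru_ez', v='%0', and get nil.
I run shelf.keep using k='steplat', v='-973', → nil.
I invoke abacus.accrue using x='88', and see 83812/1001.
Using abacus.times using x='28', and get 335248/143.
Now I run shelf.labels, giving [briwuk, nomi, snesmikurn, steplat, tragru_ez].
I call abacus.split using x='-67': -335248/9581.
I try abacus.tell(), and get -335248/9581.


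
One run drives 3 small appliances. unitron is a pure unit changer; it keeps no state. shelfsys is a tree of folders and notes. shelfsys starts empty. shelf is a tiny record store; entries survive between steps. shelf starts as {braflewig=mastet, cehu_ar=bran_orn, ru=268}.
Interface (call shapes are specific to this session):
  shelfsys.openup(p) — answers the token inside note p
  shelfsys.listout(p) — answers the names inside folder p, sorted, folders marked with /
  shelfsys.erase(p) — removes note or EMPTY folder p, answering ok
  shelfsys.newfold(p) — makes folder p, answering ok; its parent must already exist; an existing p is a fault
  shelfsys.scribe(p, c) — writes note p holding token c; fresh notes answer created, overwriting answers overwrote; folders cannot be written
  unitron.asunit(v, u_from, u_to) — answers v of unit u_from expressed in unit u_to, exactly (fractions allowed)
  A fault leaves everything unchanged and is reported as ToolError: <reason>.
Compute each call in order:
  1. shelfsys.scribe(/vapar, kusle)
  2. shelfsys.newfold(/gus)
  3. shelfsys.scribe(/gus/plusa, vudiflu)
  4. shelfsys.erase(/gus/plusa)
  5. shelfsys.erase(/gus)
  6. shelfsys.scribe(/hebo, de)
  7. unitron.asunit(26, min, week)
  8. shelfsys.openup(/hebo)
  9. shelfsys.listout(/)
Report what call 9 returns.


·→ shelfsys.scribe(/vapar, kusle)
·← created
·→ shelfsys.newfold(/gus)
·← ok
·→ shelfsys.scribe(/gus/plusa, vudiflu)
·← created
·→ shelfsys.erase(/gus/plusa)
·← ok
·→ shelfsys.erase(/gus)
·← ok
·→ shelfsys.scribe(/hebo, de)
·← created
·→ unitron.asunit(26, min, week)
·← 13/5040
·→ shelfsys.openup(/hebo)
·← de
·→ shelfsys.listout(/)
·← [hebo, vapar]

Answer: [hebo, vapar]


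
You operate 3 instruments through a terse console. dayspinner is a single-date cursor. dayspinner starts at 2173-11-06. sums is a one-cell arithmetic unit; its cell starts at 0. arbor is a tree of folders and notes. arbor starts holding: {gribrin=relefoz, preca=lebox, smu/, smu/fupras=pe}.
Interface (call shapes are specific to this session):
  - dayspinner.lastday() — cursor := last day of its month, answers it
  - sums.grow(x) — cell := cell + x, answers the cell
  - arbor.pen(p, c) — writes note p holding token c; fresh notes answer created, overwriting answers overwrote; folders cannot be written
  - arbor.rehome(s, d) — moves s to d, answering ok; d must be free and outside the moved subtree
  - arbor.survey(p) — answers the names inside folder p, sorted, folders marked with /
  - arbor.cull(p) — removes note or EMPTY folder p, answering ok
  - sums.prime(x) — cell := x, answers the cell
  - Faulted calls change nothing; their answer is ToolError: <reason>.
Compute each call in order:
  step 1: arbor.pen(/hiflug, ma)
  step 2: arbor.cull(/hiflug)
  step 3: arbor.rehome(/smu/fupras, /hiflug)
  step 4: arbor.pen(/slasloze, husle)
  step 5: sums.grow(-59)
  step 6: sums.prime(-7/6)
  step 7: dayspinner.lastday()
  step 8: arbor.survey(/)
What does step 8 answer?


-> arbor.pen(p='/hiflug', c='ma')
<- created
-> arbor.cull(p='/hiflug')
<- ok
-> arbor.rehome(s='/smu/fupras', d='/hiflug')
<- ok
-> arbor.pen(p='/slasloze', c='husle')
<- created
-> sums.grow(x='-59')
<- -59
-> sums.prime(x='-7/6')
<- -7/6
-> dayspinner.lastday()
<- 2173-11-30
-> arbor.survey(p='/')
<- [gribrin, hiflug, preca, slasloze, smu/]

Answer: [gribrin, hiflug, preca, slasloze, smu/]


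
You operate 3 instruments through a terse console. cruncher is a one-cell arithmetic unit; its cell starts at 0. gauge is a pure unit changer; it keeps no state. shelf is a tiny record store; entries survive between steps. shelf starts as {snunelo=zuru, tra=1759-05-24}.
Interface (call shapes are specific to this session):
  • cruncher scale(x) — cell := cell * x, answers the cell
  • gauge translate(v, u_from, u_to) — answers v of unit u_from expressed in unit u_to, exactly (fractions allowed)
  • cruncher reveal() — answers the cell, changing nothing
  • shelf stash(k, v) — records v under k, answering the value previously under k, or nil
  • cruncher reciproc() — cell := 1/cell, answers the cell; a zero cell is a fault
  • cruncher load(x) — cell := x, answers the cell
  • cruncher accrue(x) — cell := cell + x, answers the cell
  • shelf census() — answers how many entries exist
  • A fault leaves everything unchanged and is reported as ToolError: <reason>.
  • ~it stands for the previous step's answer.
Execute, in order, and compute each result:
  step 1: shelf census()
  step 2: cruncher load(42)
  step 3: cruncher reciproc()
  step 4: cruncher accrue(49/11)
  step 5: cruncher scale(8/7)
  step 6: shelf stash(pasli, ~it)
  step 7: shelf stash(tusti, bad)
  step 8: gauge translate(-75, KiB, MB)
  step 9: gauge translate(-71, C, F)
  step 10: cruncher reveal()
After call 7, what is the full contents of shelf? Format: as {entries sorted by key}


Answer: {pasli=8276/1617, snunelo=zuru, tra=1759-05-24, tusti=bad}

Derivation:
Using shelf census(): 2.
I call cruncher load(x=42), and get 42.
Invoking cruncher reciproc, and observe 1/42.
Invoking cruncher accrue(x=49/11), → 2069/462.
I run cruncher scale(x=8/7): 8276/1617.
I use shelf stash(k=pasli, v=~it), and get nil.
Next I call shelf stash(k=tusti, v=bad), — result: nil.
I call gauge translate(v=-75, u_from=KiB, u_to=MB), which returns -48/625.
Invoking gauge translate(v=-71, u_from=C, u_to=F): -479/5.
I run cruncher reveal(), and get 8276/1617.


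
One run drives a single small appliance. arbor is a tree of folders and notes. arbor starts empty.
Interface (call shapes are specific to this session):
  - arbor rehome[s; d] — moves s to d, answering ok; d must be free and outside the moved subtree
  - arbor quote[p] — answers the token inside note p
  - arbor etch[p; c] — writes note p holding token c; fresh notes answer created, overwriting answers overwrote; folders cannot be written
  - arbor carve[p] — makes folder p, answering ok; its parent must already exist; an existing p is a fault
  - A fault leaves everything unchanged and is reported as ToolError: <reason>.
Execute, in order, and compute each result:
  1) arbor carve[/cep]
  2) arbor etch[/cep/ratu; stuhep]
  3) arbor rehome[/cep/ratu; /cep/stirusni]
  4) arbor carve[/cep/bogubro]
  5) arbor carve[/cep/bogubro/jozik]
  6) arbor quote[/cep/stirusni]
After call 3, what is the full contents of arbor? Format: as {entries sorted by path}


% arbor carve(p: /cep) => ok
% arbor etch(p: /cep/ratu, c: stuhep) => created
% arbor rehome(s: /cep/ratu, d: /cep/stirusni) => ok
% arbor carve(p: /cep/bogubro) => ok
% arbor carve(p: /cep/bogubro/jozik) => ok
% arbor quote(p: /cep/stirusni) => stuhep

Answer: {cep/, cep/stirusni=stuhep}


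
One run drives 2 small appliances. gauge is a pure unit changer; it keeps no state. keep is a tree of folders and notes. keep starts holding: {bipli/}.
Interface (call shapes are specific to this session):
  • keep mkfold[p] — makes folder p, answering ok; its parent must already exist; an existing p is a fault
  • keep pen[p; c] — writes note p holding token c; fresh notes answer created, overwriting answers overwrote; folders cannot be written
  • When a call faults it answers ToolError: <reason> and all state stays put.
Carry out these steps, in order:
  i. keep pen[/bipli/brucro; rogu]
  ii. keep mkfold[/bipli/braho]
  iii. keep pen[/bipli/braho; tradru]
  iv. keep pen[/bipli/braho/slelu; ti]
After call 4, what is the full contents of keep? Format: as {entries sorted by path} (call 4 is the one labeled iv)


Answer: {bipli/, bipli/braho/, bipli/braho/slelu=ti, bipli/brucro=rogu}

Derivation:
Do: keep pen[p='/bipli/brucro'; c='rogu']
See: created
Do: keep mkfold[p='/bipli/braho']
See: ok
Do: keep pen[p='/bipli/braho'; c='tradru']
See: ToolError: is a directory
Do: keep pen[p='/bipli/braho/slelu'; c='ti']
See: created


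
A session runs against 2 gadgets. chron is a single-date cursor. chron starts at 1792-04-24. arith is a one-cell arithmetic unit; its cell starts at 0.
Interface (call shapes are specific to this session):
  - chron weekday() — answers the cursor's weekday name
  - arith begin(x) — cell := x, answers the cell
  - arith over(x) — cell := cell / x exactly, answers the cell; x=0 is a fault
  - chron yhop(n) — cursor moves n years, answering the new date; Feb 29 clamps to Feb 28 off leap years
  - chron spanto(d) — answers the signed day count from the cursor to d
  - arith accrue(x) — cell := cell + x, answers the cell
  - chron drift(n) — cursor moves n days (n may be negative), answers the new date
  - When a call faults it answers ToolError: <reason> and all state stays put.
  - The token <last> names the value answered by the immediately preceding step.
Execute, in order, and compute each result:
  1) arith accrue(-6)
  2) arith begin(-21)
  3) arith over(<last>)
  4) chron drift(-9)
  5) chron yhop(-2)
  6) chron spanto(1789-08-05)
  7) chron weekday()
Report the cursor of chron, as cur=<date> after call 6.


// 1. arith accrue(x=-6) : -6
// 2. arith begin(x=-21) : -21
// 3. arith over(x=<last>) : 1
// 4. chron drift(n=-9) : 1792-04-15
// 5. chron yhop(n=-2) : 1790-04-15
// 6. chron spanto(d=1789-08-05) : -253
// 7. chron weekday() : Thursday

Answer: cur=1790-04-15


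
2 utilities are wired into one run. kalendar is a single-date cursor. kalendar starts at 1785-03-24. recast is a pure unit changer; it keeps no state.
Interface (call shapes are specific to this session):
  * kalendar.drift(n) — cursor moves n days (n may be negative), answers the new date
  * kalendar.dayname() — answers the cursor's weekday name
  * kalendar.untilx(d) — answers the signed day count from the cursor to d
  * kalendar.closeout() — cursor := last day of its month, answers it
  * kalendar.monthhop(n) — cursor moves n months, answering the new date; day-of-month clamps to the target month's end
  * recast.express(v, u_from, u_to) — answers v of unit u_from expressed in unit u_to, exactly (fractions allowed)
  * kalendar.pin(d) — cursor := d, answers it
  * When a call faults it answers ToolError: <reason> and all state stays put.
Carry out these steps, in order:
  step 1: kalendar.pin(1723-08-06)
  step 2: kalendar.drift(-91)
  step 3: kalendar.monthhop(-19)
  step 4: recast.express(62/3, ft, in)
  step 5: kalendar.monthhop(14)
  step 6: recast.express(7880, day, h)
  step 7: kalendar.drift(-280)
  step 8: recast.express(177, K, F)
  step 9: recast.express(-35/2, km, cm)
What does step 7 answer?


$ kalendar.pin 1723-08-06
  1723-08-06
$ kalendar.drift -91
  1723-05-07
$ kalendar.monthhop -19
  1721-10-07
$ recast.express 62/3 ft in
  248
$ kalendar.monthhop 14
  1722-12-07
$ recast.express 7880 day h
  189120
$ kalendar.drift -280
  1722-03-02
$ recast.express 177 K F
  -14107/100
$ recast.express -35/2 km cm
  -1750000

Answer: 1722-03-02


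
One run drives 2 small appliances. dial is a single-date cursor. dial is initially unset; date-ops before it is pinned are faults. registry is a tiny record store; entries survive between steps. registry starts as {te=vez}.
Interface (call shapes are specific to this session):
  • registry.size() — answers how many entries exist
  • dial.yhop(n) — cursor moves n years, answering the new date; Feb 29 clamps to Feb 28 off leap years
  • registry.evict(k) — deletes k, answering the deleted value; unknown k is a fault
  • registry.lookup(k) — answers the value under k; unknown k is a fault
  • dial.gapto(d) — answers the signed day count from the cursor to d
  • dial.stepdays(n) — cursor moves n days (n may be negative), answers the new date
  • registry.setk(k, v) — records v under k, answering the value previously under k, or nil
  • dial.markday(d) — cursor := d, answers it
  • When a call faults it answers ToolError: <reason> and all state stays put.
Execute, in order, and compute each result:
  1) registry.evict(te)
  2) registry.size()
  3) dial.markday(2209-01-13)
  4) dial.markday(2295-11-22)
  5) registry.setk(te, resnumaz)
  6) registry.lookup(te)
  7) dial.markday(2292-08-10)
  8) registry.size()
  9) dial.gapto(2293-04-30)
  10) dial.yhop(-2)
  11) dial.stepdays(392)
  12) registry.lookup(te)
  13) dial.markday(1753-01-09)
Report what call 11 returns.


[in] registry.evict k=te
= vez
[in] registry.size
= 0
[in] dial.markday d=2209-01-13
= 2209-01-13
[in] dial.markday d=2295-11-22
= 2295-11-22
[in] registry.setk k=te v=resnumaz
= nil
[in] registry.lookup k=te
= resnumaz
[in] dial.markday d=2292-08-10
= 2292-08-10
[in] registry.size
= 1
[in] dial.gapto d=2293-04-30
= 263
[in] dial.yhop n=-2
= 2290-08-10
[in] dial.stepdays n=392
= 2291-09-06
[in] registry.lookup k=te
= resnumaz
[in] dial.markday d=1753-01-09
= 1753-01-09

Answer: 2291-09-06


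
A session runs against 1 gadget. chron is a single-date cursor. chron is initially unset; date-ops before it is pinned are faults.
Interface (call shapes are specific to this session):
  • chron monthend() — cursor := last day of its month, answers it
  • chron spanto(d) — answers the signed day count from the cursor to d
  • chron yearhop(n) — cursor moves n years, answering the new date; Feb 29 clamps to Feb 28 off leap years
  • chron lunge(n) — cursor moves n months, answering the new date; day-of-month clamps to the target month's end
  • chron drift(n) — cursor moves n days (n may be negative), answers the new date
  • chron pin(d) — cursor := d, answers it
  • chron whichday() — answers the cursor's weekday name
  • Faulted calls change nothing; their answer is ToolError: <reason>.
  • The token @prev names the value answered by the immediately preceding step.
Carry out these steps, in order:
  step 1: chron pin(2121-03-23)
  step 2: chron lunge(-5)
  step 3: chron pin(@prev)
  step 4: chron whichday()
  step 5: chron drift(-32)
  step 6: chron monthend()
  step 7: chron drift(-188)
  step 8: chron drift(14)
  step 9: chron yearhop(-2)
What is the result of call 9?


% chron pin d=2121-03-23
:: 2121-03-23
% chron lunge n=-5
:: 2120-10-23
% chron pin d=@prev
:: 2120-10-23
% chron whichday
:: Wednesday
% chron drift n=-32
:: 2120-09-21
% chron monthend
:: 2120-09-30
% chron drift n=-188
:: 2120-03-26
% chron drift n=14
:: 2120-04-09
% chron yearhop n=-2
:: 2118-04-09

Answer: 2118-04-09


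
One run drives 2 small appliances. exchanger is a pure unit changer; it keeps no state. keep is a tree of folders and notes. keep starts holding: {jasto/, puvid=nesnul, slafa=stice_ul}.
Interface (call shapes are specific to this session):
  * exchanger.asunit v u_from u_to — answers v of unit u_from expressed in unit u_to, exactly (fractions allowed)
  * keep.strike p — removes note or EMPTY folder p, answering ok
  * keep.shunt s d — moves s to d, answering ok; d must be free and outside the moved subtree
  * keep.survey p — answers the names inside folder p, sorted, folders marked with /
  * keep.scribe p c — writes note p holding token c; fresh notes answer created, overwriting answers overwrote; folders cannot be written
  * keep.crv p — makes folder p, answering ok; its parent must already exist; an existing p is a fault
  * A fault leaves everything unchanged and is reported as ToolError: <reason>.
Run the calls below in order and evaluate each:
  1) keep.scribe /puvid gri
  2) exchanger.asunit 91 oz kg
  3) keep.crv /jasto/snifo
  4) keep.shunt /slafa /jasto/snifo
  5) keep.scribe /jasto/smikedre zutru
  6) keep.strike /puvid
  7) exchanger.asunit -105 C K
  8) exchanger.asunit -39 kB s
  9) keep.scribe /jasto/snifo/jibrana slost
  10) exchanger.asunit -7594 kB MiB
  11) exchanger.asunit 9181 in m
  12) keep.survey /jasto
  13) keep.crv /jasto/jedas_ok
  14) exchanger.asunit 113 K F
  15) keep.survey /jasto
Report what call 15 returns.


-> keep.scribe(/puvid, gri)
<- overwrote
-> exchanger.asunit(91, oz, kg)
<- 4127690567/1600000000
-> keep.crv(/jasto/snifo)
<- ok
-> keep.shunt(/slafa, /jasto/snifo)
<- ToolError: exists
-> keep.scribe(/jasto/smikedre, zutru)
<- created
-> keep.strike(/puvid)
<- ok
-> exchanger.asunit(-105, C, K)
<- 3363/20
-> exchanger.asunit(-39, kB, s)
<- ToolError: incompatible units
-> keep.scribe(/jasto/snifo/jibrana, slost)
<- created
-> exchanger.asunit(-7594, kB, MiB)
<- -474625/65536
-> exchanger.asunit(9181, in, m)
<- 1165987/5000
-> keep.survey(/jasto)
<- [smikedre, snifo/]
-> keep.crv(/jasto/jedas_ok)
<- ok
-> exchanger.asunit(113, K, F)
<- -25627/100
-> keep.survey(/jasto)
<- [jedas_ok/, smikedre, snifo/]

Answer: [jedas_ok/, smikedre, snifo/]


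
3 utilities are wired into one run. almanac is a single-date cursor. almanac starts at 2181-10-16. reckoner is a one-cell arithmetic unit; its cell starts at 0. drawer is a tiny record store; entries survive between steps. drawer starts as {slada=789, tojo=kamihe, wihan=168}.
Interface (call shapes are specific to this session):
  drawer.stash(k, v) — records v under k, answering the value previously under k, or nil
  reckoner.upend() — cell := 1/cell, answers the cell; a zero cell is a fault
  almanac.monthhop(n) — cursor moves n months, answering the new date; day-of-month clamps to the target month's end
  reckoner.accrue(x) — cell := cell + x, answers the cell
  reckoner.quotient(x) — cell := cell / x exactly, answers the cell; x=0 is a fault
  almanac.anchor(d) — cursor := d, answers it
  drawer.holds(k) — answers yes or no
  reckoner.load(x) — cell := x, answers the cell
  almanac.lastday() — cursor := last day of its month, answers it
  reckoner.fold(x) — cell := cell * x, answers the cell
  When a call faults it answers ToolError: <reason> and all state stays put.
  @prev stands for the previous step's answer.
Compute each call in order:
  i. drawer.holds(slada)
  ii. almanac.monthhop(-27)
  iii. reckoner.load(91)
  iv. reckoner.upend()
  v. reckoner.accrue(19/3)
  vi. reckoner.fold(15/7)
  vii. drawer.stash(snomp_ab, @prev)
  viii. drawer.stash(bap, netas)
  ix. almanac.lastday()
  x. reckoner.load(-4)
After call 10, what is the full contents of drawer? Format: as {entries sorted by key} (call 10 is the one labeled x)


-> drawer.holds(k: slada)
<- yes
-> almanac.monthhop(n: -27)
<- 2179-07-16
-> reckoner.load(x: 91)
<- 91
-> reckoner.upend()
<- 1/91
-> reckoner.accrue(x: 19/3)
<- 1732/273
-> reckoner.fold(x: 15/7)
<- 8660/637
-> drawer.stash(k: snomp_ab, v: @prev)
<- nil
-> drawer.stash(k: bap, v: netas)
<- nil
-> almanac.lastday()
<- 2179-07-31
-> reckoner.load(x: -4)
<- -4

Answer: {bap=netas, slada=789, snomp_ab=8660/637, tojo=kamihe, wihan=168}


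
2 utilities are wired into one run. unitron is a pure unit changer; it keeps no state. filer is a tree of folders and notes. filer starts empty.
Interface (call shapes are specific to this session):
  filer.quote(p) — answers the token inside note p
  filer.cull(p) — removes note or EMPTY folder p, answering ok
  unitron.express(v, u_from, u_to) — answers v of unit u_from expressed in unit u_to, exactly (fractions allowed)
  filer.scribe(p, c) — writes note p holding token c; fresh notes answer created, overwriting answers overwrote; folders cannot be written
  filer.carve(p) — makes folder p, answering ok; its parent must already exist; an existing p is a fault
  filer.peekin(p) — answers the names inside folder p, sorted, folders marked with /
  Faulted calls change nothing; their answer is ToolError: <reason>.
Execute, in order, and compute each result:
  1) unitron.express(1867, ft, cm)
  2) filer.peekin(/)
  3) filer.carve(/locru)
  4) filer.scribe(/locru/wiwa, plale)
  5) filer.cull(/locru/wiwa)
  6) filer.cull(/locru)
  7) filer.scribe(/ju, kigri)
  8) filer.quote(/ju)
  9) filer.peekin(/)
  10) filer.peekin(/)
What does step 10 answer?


Answer: [ju]

Derivation:
CALL unitron.express[v='1867'; u_from='ft'; u_to='cm']
RET  1422654/25
CALL filer.peekin[p='/']
RET  []
CALL filer.carve[p='/locru']
RET  ok
CALL filer.scribe[p='/locru/wiwa'; c='plale']
RET  created
CALL filer.cull[p='/locru/wiwa']
RET  ok
CALL filer.cull[p='/locru']
RET  ok
CALL filer.scribe[p='/ju'; c='kigri']
RET  created
CALL filer.quote[p='/ju']
RET  kigri
CALL filer.peekin[p='/']
RET  [ju]
CALL filer.peekin[p='/']
RET  [ju]


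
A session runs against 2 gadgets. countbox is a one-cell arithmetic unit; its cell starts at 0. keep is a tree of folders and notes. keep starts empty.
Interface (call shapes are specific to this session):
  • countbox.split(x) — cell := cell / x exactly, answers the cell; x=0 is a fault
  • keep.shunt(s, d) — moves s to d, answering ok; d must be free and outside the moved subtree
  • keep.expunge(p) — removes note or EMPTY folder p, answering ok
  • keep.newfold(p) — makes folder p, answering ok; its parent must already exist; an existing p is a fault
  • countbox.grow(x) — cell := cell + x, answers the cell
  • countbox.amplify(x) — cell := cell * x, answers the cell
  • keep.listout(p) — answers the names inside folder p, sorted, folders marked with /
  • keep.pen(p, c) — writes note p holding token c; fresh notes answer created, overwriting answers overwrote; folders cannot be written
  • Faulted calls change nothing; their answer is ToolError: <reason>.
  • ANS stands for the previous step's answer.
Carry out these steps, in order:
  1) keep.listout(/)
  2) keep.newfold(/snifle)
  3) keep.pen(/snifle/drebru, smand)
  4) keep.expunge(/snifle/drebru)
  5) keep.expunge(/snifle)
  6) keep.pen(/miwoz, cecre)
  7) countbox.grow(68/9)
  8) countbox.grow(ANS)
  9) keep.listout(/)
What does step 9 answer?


Answer: [miwoz]

Derivation:
CALL listout[p→/]
RET  []
CALL newfold[p→/snifle]
RET  ok
CALL pen[p→/snifle/drebru; c→smand]
RET  created
CALL expunge[p→/snifle/drebru]
RET  ok
CALL expunge[p→/snifle]
RET  ok
CALL pen[p→/miwoz; c→cecre]
RET  created
CALL grow[x→68/9]
RET  68/9
CALL grow[x→ANS]
RET  136/9
CALL listout[p→/]
RET  [miwoz]


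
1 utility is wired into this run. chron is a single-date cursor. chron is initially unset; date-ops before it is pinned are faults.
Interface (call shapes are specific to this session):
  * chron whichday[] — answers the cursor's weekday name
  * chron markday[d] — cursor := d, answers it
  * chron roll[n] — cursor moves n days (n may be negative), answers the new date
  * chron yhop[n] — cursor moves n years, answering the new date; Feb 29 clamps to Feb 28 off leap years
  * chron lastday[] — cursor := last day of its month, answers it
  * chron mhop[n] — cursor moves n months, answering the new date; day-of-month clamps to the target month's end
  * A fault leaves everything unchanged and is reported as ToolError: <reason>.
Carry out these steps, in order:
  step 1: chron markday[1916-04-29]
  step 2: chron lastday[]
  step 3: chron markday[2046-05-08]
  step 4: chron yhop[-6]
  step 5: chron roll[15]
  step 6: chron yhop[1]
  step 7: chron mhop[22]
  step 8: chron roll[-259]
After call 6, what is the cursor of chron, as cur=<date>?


Answer: cur=2041-05-23

Derivation:
% chron markday d→1916-04-29
= 1916-04-29
% chron lastday
= 1916-04-30
% chron markday d→2046-05-08
= 2046-05-08
% chron yhop n→-6
= 2040-05-08
% chron roll n→15
= 2040-05-23
% chron yhop n→1
= 2041-05-23
% chron mhop n→22
= 2043-03-23
% chron roll n→-259
= 2042-07-07
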